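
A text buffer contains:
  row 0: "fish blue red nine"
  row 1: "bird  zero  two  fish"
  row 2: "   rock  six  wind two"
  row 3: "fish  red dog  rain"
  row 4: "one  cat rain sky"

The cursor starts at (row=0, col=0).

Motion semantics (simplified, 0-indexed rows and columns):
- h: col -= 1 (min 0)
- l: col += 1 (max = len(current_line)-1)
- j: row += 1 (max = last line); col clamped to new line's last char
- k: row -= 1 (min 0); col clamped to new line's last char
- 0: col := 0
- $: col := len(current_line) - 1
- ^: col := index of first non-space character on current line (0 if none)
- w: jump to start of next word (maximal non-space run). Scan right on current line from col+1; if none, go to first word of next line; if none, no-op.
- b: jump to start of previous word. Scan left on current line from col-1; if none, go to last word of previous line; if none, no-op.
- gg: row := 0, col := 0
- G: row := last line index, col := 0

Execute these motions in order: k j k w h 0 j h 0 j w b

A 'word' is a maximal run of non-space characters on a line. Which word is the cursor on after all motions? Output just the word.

Answer: fish

Derivation:
After 1 (k): row=0 col=0 char='f'
After 2 (j): row=1 col=0 char='b'
After 3 (k): row=0 col=0 char='f'
After 4 (w): row=0 col=5 char='b'
After 5 (h): row=0 col=4 char='_'
After 6 (0): row=0 col=0 char='f'
After 7 (j): row=1 col=0 char='b'
After 8 (h): row=1 col=0 char='b'
After 9 (0): row=1 col=0 char='b'
After 10 (j): row=2 col=0 char='_'
After 11 (w): row=2 col=3 char='r'
After 12 (b): row=1 col=17 char='f'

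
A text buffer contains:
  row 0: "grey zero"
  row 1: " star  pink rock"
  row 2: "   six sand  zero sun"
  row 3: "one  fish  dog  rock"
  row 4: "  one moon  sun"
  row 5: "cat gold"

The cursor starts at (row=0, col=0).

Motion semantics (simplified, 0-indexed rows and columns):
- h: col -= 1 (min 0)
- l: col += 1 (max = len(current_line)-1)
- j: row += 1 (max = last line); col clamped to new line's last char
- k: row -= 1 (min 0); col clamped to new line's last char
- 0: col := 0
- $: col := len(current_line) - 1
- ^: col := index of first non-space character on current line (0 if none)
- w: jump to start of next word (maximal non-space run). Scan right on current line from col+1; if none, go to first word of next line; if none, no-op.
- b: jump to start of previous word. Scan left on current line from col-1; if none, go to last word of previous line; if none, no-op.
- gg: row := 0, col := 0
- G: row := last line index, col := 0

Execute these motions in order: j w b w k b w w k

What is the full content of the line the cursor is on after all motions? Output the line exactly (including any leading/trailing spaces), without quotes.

After 1 (j): row=1 col=0 char='_'
After 2 (w): row=1 col=1 char='s'
After 3 (b): row=0 col=5 char='z'
After 4 (w): row=1 col=1 char='s'
After 5 (k): row=0 col=1 char='r'
After 6 (b): row=0 col=0 char='g'
After 7 (w): row=0 col=5 char='z'
After 8 (w): row=1 col=1 char='s'
After 9 (k): row=0 col=1 char='r'

Answer: grey zero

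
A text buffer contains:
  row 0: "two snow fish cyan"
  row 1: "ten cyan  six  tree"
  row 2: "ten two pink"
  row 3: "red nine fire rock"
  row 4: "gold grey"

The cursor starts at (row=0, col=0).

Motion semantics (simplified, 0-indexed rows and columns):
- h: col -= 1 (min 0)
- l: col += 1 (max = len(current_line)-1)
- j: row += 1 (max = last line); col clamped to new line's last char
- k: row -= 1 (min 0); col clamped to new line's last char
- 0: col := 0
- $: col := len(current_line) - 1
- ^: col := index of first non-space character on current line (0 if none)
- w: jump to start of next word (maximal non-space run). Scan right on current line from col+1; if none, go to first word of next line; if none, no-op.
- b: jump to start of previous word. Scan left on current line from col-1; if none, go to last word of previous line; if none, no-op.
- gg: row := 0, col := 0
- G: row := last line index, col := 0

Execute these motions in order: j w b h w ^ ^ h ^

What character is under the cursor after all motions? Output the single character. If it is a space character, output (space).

Answer: t

Derivation:
After 1 (j): row=1 col=0 char='t'
After 2 (w): row=1 col=4 char='c'
After 3 (b): row=1 col=0 char='t'
After 4 (h): row=1 col=0 char='t'
After 5 (w): row=1 col=4 char='c'
After 6 (^): row=1 col=0 char='t'
After 7 (^): row=1 col=0 char='t'
After 8 (h): row=1 col=0 char='t'
After 9 (^): row=1 col=0 char='t'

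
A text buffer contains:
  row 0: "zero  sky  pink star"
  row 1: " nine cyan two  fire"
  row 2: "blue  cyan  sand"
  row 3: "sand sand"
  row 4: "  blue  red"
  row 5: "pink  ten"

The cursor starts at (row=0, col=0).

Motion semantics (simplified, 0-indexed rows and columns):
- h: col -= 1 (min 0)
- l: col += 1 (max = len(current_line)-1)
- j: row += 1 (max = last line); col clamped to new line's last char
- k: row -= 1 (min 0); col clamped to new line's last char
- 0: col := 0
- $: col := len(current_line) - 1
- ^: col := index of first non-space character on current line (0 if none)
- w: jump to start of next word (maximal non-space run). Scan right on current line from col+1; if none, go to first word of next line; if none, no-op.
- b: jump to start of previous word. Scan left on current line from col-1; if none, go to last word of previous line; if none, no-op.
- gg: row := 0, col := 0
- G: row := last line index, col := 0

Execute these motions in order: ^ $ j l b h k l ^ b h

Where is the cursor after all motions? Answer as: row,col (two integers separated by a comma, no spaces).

After 1 (^): row=0 col=0 char='z'
After 2 ($): row=0 col=19 char='r'
After 3 (j): row=1 col=19 char='e'
After 4 (l): row=1 col=19 char='e'
After 5 (b): row=1 col=16 char='f'
After 6 (h): row=1 col=15 char='_'
After 7 (k): row=0 col=15 char='_'
After 8 (l): row=0 col=16 char='s'
After 9 (^): row=0 col=0 char='z'
After 10 (b): row=0 col=0 char='z'
After 11 (h): row=0 col=0 char='z'

Answer: 0,0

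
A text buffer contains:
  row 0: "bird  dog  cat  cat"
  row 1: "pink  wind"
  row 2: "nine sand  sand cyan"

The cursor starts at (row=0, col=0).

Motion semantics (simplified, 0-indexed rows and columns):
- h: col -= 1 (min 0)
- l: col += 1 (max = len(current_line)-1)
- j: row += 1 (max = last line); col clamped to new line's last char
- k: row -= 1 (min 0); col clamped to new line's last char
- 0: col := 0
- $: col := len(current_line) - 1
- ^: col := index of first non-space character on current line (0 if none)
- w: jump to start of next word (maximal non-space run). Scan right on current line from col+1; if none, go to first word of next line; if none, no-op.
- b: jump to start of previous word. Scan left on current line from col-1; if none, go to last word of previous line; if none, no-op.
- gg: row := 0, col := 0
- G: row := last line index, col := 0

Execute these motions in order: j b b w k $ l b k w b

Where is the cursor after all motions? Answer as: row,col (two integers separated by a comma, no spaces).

After 1 (j): row=1 col=0 char='p'
After 2 (b): row=0 col=16 char='c'
After 3 (b): row=0 col=11 char='c'
After 4 (w): row=0 col=16 char='c'
After 5 (k): row=0 col=16 char='c'
After 6 ($): row=0 col=18 char='t'
After 7 (l): row=0 col=18 char='t'
After 8 (b): row=0 col=16 char='c'
After 9 (k): row=0 col=16 char='c'
After 10 (w): row=1 col=0 char='p'
After 11 (b): row=0 col=16 char='c'

Answer: 0,16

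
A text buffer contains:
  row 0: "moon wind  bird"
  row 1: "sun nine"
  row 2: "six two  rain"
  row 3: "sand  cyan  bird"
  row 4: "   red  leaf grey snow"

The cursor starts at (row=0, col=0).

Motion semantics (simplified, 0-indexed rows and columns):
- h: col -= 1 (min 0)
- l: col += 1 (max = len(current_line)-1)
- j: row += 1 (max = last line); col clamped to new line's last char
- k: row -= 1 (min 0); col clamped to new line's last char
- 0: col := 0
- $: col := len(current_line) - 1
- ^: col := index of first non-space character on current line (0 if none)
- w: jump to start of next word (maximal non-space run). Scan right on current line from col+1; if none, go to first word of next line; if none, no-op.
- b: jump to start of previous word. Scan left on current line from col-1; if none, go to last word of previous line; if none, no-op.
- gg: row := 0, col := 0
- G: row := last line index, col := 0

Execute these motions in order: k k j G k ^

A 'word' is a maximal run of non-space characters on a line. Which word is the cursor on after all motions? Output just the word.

After 1 (k): row=0 col=0 char='m'
After 2 (k): row=0 col=0 char='m'
After 3 (j): row=1 col=0 char='s'
After 4 (G): row=4 col=0 char='_'
After 5 (k): row=3 col=0 char='s'
After 6 (^): row=3 col=0 char='s'

Answer: sand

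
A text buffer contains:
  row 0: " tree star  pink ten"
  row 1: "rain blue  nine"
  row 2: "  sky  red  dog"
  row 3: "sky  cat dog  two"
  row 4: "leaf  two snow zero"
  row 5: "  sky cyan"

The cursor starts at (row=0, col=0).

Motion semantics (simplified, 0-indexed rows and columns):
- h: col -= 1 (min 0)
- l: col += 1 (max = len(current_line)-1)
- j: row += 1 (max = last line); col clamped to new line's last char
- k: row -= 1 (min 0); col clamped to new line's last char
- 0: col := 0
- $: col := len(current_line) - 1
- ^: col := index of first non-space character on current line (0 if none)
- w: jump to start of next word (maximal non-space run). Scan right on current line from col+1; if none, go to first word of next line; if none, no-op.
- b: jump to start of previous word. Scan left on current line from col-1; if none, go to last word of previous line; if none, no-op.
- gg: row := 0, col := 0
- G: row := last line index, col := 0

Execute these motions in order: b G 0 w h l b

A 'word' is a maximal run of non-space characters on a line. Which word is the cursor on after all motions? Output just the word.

After 1 (b): row=0 col=0 char='_'
After 2 (G): row=5 col=0 char='_'
After 3 (0): row=5 col=0 char='_'
After 4 (w): row=5 col=2 char='s'
After 5 (h): row=5 col=1 char='_'
After 6 (l): row=5 col=2 char='s'
After 7 (b): row=4 col=15 char='z'

Answer: zero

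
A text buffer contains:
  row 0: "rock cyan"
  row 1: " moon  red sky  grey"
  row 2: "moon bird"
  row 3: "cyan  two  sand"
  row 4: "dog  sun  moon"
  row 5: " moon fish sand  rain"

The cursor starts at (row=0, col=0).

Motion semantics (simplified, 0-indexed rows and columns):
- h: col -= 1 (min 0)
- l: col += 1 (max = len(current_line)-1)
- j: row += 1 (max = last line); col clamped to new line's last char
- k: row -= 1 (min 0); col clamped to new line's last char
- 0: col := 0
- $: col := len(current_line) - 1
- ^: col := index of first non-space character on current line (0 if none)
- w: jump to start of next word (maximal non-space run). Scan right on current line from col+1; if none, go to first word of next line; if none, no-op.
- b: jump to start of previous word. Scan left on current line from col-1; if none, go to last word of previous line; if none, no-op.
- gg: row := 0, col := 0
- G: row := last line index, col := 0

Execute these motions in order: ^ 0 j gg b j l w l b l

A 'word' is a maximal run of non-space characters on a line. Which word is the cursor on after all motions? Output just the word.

Answer: red

Derivation:
After 1 (^): row=0 col=0 char='r'
After 2 (0): row=0 col=0 char='r'
After 3 (j): row=1 col=0 char='_'
After 4 (gg): row=0 col=0 char='r'
After 5 (b): row=0 col=0 char='r'
After 6 (j): row=1 col=0 char='_'
After 7 (l): row=1 col=1 char='m'
After 8 (w): row=1 col=7 char='r'
After 9 (l): row=1 col=8 char='e'
After 10 (b): row=1 col=7 char='r'
After 11 (l): row=1 col=8 char='e'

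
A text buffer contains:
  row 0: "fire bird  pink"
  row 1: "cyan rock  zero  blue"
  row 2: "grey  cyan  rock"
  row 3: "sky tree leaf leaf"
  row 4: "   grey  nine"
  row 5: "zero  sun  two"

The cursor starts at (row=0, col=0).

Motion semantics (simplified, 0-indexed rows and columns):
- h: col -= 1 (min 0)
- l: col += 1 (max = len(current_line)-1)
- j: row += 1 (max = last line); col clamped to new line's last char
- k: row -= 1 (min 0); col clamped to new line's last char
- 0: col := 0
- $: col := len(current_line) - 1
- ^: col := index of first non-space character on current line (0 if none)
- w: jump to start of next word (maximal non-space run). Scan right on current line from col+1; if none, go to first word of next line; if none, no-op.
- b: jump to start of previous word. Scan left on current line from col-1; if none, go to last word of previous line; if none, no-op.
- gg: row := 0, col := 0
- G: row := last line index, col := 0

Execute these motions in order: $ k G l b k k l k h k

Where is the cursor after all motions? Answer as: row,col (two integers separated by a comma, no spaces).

Answer: 1,0

Derivation:
After 1 ($): row=0 col=14 char='k'
After 2 (k): row=0 col=14 char='k'
After 3 (G): row=5 col=0 char='z'
After 4 (l): row=5 col=1 char='e'
After 5 (b): row=5 col=0 char='z'
After 6 (k): row=4 col=0 char='_'
After 7 (k): row=3 col=0 char='s'
After 8 (l): row=3 col=1 char='k'
After 9 (k): row=2 col=1 char='r'
After 10 (h): row=2 col=0 char='g'
After 11 (k): row=1 col=0 char='c'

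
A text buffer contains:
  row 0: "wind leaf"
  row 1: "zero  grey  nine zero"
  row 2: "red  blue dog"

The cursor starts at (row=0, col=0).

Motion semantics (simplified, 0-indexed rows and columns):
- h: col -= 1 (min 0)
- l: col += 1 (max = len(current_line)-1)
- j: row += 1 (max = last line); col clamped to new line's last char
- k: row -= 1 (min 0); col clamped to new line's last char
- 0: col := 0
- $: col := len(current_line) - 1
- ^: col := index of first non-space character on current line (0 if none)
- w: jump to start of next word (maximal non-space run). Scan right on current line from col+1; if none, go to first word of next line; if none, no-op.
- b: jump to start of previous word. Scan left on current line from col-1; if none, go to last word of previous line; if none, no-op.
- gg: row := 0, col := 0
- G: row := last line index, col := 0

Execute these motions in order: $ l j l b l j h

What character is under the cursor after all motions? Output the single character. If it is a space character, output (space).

After 1 ($): row=0 col=8 char='f'
After 2 (l): row=0 col=8 char='f'
After 3 (j): row=1 col=8 char='e'
After 4 (l): row=1 col=9 char='y'
After 5 (b): row=1 col=6 char='g'
After 6 (l): row=1 col=7 char='r'
After 7 (j): row=2 col=7 char='u'
After 8 (h): row=2 col=6 char='l'

Answer: l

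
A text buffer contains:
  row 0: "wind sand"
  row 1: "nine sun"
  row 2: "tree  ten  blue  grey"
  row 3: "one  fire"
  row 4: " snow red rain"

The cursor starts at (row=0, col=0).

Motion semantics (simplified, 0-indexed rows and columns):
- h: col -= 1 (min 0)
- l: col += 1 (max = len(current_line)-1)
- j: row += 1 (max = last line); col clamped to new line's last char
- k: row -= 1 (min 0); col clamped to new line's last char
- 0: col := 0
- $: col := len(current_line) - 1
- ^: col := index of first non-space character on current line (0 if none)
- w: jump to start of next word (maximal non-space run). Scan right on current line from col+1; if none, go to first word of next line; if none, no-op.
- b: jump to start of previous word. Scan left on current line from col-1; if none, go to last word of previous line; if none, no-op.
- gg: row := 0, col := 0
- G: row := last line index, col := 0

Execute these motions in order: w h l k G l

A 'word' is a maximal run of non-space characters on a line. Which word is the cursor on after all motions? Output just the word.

Answer: snow

Derivation:
After 1 (w): row=0 col=5 char='s'
After 2 (h): row=0 col=4 char='_'
After 3 (l): row=0 col=5 char='s'
After 4 (k): row=0 col=5 char='s'
After 5 (G): row=4 col=0 char='_'
After 6 (l): row=4 col=1 char='s'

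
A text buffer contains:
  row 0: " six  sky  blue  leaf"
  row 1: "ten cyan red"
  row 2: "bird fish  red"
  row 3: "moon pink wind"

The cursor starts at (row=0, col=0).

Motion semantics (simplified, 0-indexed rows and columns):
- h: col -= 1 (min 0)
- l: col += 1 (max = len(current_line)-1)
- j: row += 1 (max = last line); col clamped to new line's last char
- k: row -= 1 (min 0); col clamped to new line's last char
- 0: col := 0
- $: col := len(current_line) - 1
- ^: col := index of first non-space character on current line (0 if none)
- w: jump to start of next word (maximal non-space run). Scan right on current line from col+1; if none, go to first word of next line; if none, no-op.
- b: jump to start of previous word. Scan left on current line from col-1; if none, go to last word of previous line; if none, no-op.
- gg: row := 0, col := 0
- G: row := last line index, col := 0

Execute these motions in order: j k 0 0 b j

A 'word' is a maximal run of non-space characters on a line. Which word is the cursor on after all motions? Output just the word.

After 1 (j): row=1 col=0 char='t'
After 2 (k): row=0 col=0 char='_'
After 3 (0): row=0 col=0 char='_'
After 4 (0): row=0 col=0 char='_'
After 5 (b): row=0 col=0 char='_'
After 6 (j): row=1 col=0 char='t'

Answer: ten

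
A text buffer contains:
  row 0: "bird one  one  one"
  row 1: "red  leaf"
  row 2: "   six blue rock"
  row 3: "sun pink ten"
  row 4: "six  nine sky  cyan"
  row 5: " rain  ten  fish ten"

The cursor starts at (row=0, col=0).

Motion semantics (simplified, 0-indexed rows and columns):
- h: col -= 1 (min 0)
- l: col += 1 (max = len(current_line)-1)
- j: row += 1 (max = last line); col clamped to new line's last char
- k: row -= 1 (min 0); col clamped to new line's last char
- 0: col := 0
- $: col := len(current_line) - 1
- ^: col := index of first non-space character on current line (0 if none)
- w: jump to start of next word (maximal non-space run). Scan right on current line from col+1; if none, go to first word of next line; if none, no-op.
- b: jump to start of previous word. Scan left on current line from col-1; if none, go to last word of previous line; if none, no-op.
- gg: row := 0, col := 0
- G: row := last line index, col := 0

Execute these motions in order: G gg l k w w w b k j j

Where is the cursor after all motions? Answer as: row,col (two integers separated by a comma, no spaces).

Answer: 2,8

Derivation:
After 1 (G): row=5 col=0 char='_'
After 2 (gg): row=0 col=0 char='b'
After 3 (l): row=0 col=1 char='i'
After 4 (k): row=0 col=1 char='i'
After 5 (w): row=0 col=5 char='o'
After 6 (w): row=0 col=10 char='o'
After 7 (w): row=0 col=15 char='o'
After 8 (b): row=0 col=10 char='o'
After 9 (k): row=0 col=10 char='o'
After 10 (j): row=1 col=8 char='f'
After 11 (j): row=2 col=8 char='l'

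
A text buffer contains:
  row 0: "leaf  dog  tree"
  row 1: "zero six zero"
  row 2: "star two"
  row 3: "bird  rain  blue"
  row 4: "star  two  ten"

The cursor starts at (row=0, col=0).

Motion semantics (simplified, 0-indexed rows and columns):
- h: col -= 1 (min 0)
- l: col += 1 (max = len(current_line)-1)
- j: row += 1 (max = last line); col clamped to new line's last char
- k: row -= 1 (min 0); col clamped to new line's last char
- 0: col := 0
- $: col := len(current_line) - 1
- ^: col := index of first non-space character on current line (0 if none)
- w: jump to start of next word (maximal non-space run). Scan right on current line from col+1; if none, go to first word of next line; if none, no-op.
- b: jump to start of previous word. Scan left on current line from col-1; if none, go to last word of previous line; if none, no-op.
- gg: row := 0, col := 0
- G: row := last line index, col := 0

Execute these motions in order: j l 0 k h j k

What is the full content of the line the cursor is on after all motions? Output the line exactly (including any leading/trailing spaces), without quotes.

Answer: leaf  dog  tree

Derivation:
After 1 (j): row=1 col=0 char='z'
After 2 (l): row=1 col=1 char='e'
After 3 (0): row=1 col=0 char='z'
After 4 (k): row=0 col=0 char='l'
After 5 (h): row=0 col=0 char='l'
After 6 (j): row=1 col=0 char='z'
After 7 (k): row=0 col=0 char='l'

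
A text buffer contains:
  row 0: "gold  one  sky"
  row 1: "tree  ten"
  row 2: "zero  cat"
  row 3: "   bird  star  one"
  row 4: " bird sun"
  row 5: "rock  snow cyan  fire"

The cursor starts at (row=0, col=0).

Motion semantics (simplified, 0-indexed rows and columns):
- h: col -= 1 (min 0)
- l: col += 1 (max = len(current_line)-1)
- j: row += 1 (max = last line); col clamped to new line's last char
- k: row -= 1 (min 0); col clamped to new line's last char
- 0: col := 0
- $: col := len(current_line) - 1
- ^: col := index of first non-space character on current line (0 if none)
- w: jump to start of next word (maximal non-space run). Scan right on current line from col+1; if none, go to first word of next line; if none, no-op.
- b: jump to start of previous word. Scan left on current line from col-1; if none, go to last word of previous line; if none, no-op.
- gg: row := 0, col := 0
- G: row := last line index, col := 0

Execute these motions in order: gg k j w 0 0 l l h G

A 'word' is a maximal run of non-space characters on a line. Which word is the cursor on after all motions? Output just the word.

After 1 (gg): row=0 col=0 char='g'
After 2 (k): row=0 col=0 char='g'
After 3 (j): row=1 col=0 char='t'
After 4 (w): row=1 col=6 char='t'
After 5 (0): row=1 col=0 char='t'
After 6 (0): row=1 col=0 char='t'
After 7 (l): row=1 col=1 char='r'
After 8 (l): row=1 col=2 char='e'
After 9 (h): row=1 col=1 char='r'
After 10 (G): row=5 col=0 char='r'

Answer: rock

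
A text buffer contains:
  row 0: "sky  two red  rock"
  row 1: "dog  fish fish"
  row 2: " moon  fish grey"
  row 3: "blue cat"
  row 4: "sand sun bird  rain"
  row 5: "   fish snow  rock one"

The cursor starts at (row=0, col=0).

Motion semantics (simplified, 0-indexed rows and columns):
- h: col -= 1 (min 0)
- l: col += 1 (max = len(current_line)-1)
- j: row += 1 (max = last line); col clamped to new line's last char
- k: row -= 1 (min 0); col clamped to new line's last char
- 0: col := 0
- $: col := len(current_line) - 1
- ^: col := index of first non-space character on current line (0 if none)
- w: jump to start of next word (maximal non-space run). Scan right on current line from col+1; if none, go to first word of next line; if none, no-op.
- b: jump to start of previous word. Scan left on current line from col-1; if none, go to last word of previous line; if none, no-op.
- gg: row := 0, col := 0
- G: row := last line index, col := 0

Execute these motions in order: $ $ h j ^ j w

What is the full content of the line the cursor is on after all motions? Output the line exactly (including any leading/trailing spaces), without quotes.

After 1 ($): row=0 col=17 char='k'
After 2 ($): row=0 col=17 char='k'
After 3 (h): row=0 col=16 char='c'
After 4 (j): row=1 col=13 char='h'
After 5 (^): row=1 col=0 char='d'
After 6 (j): row=2 col=0 char='_'
After 7 (w): row=2 col=1 char='m'

Answer:  moon  fish grey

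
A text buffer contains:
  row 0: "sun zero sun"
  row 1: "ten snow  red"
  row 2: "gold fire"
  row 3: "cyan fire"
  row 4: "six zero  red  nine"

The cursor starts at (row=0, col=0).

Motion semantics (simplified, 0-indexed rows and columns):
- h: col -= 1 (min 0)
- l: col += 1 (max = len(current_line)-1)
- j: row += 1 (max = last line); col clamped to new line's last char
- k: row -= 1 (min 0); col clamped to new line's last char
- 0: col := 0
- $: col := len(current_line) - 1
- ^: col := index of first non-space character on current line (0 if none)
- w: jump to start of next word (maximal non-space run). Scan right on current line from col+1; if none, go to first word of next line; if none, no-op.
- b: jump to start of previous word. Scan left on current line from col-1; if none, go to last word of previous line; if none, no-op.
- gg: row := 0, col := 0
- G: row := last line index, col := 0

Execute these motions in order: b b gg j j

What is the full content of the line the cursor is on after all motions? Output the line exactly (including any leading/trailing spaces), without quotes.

Answer: gold fire

Derivation:
After 1 (b): row=0 col=0 char='s'
After 2 (b): row=0 col=0 char='s'
After 3 (gg): row=0 col=0 char='s'
After 4 (j): row=1 col=0 char='t'
After 5 (j): row=2 col=0 char='g'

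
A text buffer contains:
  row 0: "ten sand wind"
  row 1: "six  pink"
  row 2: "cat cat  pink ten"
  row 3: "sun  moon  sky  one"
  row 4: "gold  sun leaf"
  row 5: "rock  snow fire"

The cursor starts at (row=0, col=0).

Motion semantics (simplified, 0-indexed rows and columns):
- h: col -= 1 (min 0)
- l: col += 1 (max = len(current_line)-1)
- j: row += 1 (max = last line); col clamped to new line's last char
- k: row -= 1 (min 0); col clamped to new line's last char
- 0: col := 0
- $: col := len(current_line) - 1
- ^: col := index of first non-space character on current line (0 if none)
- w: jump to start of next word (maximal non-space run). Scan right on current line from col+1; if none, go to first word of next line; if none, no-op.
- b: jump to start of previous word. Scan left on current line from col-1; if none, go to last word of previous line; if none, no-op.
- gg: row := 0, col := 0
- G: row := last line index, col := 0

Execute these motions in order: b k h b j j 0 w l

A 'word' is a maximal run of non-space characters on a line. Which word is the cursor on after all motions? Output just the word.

After 1 (b): row=0 col=0 char='t'
After 2 (k): row=0 col=0 char='t'
After 3 (h): row=0 col=0 char='t'
After 4 (b): row=0 col=0 char='t'
After 5 (j): row=1 col=0 char='s'
After 6 (j): row=2 col=0 char='c'
After 7 (0): row=2 col=0 char='c'
After 8 (w): row=2 col=4 char='c'
After 9 (l): row=2 col=5 char='a'

Answer: cat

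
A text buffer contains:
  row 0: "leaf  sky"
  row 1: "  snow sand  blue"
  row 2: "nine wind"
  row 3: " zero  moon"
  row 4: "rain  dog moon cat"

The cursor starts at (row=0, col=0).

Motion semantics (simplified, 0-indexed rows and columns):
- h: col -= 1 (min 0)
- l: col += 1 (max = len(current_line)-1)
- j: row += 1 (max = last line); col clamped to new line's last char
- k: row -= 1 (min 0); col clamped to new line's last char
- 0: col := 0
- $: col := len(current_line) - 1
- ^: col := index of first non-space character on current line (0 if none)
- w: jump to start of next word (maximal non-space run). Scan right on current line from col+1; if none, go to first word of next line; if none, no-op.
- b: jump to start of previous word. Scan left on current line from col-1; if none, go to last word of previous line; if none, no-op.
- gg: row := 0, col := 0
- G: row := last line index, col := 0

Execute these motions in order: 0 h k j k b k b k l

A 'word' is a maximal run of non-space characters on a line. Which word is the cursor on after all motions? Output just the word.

Answer: leaf

Derivation:
After 1 (0): row=0 col=0 char='l'
After 2 (h): row=0 col=0 char='l'
After 3 (k): row=0 col=0 char='l'
After 4 (j): row=1 col=0 char='_'
After 5 (k): row=0 col=0 char='l'
After 6 (b): row=0 col=0 char='l'
After 7 (k): row=0 col=0 char='l'
After 8 (b): row=0 col=0 char='l'
After 9 (k): row=0 col=0 char='l'
After 10 (l): row=0 col=1 char='e'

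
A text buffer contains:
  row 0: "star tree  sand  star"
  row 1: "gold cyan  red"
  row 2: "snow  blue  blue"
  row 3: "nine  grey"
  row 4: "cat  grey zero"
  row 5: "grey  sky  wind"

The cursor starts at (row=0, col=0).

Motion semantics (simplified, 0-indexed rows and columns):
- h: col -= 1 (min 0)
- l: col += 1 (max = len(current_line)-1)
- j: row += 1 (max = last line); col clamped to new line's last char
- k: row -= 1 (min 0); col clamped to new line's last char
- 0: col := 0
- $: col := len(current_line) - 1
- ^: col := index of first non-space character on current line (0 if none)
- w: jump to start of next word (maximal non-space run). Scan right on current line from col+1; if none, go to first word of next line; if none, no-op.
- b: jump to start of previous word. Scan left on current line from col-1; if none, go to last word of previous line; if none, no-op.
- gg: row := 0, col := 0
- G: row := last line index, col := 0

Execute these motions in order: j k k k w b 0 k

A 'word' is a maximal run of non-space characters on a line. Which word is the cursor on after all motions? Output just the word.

Answer: star

Derivation:
After 1 (j): row=1 col=0 char='g'
After 2 (k): row=0 col=0 char='s'
After 3 (k): row=0 col=0 char='s'
After 4 (k): row=0 col=0 char='s'
After 5 (w): row=0 col=5 char='t'
After 6 (b): row=0 col=0 char='s'
After 7 (0): row=0 col=0 char='s'
After 8 (k): row=0 col=0 char='s'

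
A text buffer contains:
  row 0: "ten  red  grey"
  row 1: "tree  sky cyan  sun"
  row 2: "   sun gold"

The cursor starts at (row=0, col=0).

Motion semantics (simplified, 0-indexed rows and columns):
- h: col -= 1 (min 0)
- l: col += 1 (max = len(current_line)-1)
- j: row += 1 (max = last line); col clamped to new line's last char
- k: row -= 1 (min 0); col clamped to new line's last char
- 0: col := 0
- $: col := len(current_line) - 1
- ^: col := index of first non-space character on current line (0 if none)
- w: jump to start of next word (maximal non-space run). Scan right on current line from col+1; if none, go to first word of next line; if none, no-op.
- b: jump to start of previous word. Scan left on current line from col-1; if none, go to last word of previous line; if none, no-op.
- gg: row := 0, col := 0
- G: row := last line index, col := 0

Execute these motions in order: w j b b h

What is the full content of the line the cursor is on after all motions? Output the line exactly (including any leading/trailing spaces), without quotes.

After 1 (w): row=0 col=5 char='r'
After 2 (j): row=1 col=5 char='_'
After 3 (b): row=1 col=0 char='t'
After 4 (b): row=0 col=10 char='g'
After 5 (h): row=0 col=9 char='_'

Answer: ten  red  grey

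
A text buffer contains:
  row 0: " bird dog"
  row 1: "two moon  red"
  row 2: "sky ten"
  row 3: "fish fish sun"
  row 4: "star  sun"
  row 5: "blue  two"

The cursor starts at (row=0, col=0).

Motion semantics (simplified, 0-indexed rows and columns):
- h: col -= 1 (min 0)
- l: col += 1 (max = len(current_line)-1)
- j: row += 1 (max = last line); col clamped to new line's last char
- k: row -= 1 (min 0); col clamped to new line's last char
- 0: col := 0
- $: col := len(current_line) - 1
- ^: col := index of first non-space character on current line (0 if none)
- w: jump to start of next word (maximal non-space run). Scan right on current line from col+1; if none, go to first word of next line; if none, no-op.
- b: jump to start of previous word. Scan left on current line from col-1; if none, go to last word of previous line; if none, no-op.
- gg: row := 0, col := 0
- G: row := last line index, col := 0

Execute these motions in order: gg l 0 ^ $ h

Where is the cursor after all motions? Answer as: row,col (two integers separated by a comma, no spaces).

Answer: 0,7

Derivation:
After 1 (gg): row=0 col=0 char='_'
After 2 (l): row=0 col=1 char='b'
After 3 (0): row=0 col=0 char='_'
After 4 (^): row=0 col=1 char='b'
After 5 ($): row=0 col=8 char='g'
After 6 (h): row=0 col=7 char='o'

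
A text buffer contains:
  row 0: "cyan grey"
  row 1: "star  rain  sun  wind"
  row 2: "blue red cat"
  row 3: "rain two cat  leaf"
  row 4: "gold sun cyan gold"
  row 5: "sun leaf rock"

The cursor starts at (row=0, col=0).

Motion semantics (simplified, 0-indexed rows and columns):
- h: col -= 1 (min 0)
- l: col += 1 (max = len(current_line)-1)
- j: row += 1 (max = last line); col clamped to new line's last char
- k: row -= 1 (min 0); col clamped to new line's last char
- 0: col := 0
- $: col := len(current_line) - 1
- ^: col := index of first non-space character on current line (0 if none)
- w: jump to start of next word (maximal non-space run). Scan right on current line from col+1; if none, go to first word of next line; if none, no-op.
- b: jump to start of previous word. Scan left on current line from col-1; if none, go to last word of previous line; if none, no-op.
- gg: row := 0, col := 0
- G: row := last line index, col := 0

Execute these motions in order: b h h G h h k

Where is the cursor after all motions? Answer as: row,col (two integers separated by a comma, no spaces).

Answer: 4,0

Derivation:
After 1 (b): row=0 col=0 char='c'
After 2 (h): row=0 col=0 char='c'
After 3 (h): row=0 col=0 char='c'
After 4 (G): row=5 col=0 char='s'
After 5 (h): row=5 col=0 char='s'
After 6 (h): row=5 col=0 char='s'
After 7 (k): row=4 col=0 char='g'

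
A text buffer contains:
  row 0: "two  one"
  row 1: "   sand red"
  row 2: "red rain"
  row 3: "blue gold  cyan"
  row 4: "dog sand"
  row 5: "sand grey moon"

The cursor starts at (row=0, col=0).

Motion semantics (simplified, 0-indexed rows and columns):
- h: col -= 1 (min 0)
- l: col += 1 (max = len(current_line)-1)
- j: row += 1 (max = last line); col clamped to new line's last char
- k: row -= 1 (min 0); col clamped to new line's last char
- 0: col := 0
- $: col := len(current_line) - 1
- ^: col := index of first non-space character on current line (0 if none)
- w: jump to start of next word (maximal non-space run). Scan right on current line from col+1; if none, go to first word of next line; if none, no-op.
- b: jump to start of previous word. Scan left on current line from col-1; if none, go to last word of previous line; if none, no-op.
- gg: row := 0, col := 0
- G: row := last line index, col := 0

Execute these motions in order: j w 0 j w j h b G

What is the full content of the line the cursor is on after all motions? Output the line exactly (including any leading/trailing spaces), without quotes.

After 1 (j): row=1 col=0 char='_'
After 2 (w): row=1 col=3 char='s'
After 3 (0): row=1 col=0 char='_'
After 4 (j): row=2 col=0 char='r'
After 5 (w): row=2 col=4 char='r'
After 6 (j): row=3 col=4 char='_'
After 7 (h): row=3 col=3 char='e'
After 8 (b): row=3 col=0 char='b'
After 9 (G): row=5 col=0 char='s'

Answer: sand grey moon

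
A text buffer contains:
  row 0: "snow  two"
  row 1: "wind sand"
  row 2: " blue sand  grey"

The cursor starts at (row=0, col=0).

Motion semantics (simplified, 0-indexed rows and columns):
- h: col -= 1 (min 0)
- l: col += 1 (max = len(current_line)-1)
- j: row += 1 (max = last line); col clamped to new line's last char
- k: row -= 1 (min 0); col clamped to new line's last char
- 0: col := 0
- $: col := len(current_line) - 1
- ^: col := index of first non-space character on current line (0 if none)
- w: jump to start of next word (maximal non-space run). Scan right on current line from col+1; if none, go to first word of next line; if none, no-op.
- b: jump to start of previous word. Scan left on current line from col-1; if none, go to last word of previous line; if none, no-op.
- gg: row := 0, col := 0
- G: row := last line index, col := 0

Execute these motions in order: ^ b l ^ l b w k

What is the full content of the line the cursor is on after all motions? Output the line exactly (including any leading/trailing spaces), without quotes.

Answer: snow  two

Derivation:
After 1 (^): row=0 col=0 char='s'
After 2 (b): row=0 col=0 char='s'
After 3 (l): row=0 col=1 char='n'
After 4 (^): row=0 col=0 char='s'
After 5 (l): row=0 col=1 char='n'
After 6 (b): row=0 col=0 char='s'
After 7 (w): row=0 col=6 char='t'
After 8 (k): row=0 col=6 char='t'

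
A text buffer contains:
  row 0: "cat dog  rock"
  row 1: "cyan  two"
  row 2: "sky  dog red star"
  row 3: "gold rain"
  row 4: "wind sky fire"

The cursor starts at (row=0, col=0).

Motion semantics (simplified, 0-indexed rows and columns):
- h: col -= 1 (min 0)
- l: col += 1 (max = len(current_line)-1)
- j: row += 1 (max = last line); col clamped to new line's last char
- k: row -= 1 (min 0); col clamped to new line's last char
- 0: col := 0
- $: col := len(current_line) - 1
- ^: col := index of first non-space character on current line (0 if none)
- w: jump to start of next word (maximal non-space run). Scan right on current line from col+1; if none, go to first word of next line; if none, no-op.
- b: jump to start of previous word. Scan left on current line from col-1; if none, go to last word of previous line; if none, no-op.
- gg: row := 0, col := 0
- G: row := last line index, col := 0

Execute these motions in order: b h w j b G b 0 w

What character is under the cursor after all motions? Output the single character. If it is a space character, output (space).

Answer: r

Derivation:
After 1 (b): row=0 col=0 char='c'
After 2 (h): row=0 col=0 char='c'
After 3 (w): row=0 col=4 char='d'
After 4 (j): row=1 col=4 char='_'
After 5 (b): row=1 col=0 char='c'
After 6 (G): row=4 col=0 char='w'
After 7 (b): row=3 col=5 char='r'
After 8 (0): row=3 col=0 char='g'
After 9 (w): row=3 col=5 char='r'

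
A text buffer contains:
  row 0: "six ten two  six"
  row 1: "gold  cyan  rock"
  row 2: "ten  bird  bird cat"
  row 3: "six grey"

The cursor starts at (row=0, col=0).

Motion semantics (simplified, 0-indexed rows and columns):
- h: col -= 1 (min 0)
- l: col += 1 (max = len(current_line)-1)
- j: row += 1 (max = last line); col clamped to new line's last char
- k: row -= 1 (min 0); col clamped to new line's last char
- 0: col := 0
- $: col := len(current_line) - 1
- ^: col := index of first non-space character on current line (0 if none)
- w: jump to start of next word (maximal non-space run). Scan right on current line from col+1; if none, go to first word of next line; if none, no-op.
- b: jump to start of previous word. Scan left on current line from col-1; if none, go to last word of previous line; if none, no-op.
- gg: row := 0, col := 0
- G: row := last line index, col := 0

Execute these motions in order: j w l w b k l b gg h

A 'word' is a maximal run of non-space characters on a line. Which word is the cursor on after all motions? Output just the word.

After 1 (j): row=1 col=0 char='g'
After 2 (w): row=1 col=6 char='c'
After 3 (l): row=1 col=7 char='y'
After 4 (w): row=1 col=12 char='r'
After 5 (b): row=1 col=6 char='c'
After 6 (k): row=0 col=6 char='n'
After 7 (l): row=0 col=7 char='_'
After 8 (b): row=0 col=4 char='t'
After 9 (gg): row=0 col=0 char='s'
After 10 (h): row=0 col=0 char='s'

Answer: six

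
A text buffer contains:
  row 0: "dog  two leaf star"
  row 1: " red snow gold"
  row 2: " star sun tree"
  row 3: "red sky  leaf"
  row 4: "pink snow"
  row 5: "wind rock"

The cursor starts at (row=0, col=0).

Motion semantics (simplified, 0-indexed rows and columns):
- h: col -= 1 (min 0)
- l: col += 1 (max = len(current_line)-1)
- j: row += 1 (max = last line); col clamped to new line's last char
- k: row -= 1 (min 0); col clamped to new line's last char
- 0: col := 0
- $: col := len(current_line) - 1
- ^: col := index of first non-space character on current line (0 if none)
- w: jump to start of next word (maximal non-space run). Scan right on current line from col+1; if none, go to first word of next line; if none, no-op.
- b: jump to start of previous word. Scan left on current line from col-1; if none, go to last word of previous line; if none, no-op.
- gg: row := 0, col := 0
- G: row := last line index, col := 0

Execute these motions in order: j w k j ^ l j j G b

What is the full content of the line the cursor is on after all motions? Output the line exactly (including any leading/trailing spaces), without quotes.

After 1 (j): row=1 col=0 char='_'
After 2 (w): row=1 col=1 char='r'
After 3 (k): row=0 col=1 char='o'
After 4 (j): row=1 col=1 char='r'
After 5 (^): row=1 col=1 char='r'
After 6 (l): row=1 col=2 char='e'
After 7 (j): row=2 col=2 char='t'
After 8 (j): row=3 col=2 char='d'
After 9 (G): row=5 col=0 char='w'
After 10 (b): row=4 col=5 char='s'

Answer: pink snow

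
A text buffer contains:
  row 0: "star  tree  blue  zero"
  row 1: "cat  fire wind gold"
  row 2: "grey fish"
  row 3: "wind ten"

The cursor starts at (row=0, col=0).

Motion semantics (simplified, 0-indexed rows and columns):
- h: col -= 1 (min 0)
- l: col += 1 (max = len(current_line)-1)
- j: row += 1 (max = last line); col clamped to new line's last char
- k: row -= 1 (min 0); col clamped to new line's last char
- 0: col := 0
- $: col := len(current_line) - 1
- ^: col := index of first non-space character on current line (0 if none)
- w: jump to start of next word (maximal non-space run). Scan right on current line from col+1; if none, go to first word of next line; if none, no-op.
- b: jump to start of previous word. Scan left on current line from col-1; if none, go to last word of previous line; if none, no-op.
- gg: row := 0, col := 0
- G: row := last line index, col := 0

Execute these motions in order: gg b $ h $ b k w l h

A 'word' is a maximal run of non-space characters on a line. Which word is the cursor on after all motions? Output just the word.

After 1 (gg): row=0 col=0 char='s'
After 2 (b): row=0 col=0 char='s'
After 3 ($): row=0 col=21 char='o'
After 4 (h): row=0 col=20 char='r'
After 5 ($): row=0 col=21 char='o'
After 6 (b): row=0 col=18 char='z'
After 7 (k): row=0 col=18 char='z'
After 8 (w): row=1 col=0 char='c'
After 9 (l): row=1 col=1 char='a'
After 10 (h): row=1 col=0 char='c'

Answer: cat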